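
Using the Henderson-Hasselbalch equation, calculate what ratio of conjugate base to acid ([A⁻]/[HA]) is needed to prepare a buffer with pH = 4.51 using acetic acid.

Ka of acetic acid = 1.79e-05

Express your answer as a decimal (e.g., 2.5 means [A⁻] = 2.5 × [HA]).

pKa = -log(1.79e-05) = 4.7471. pH = pKa + log([A⁻]/[HA]), so log([A⁻]/[HA]) = pH − pKa = 4.51 − 4.7471 = -0.2371. [A⁻]/[HA] = 10^(-0.2371) = 0.579

[A⁻]/[HA] = 0.579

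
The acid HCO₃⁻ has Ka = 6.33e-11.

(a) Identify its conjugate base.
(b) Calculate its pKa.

(a) The conjugate base is formed by removing one H⁺ from HCO₃⁻, giving CO₃²⁻. (b) pKa = -log(Ka) = -log(6.33e-11) = 10.20.

Conjugate base: CO₃²⁻; pK_a = 10.20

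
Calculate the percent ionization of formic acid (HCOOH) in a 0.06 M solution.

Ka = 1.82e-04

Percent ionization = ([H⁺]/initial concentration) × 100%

Using Ka equilibrium: x² + Ka×x - Ka×C = 0. Solving: [H⁺] = 3.2148e-03. Percent = (3.2148e-03/0.06) × 100

Percent ionization = 5.36%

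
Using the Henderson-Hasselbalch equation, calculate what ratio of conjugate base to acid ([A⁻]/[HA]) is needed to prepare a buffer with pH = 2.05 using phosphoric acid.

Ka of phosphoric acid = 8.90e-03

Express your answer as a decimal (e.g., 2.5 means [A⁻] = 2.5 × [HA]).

pKa = -log(8.90e-03) = 2.0506. pH = pKa + log([A⁻]/[HA]), so log([A⁻]/[HA]) = pH − pKa = 2.05 − 2.0506 = -0.0006. [A⁻]/[HA] = 10^(-0.0006) = 0.999

[A⁻]/[HA] = 0.999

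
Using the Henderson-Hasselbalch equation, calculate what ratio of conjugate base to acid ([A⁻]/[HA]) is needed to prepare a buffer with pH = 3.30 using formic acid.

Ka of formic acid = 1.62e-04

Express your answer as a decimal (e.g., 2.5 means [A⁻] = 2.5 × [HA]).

pKa = -log(1.62e-04) = 3.7905. pH = pKa + log([A⁻]/[HA]), so log([A⁻]/[HA]) = pH − pKa = 3.30 − 3.7905 = -0.4905. [A⁻]/[HA] = 10^(-0.4905) = 0.323

[A⁻]/[HA] = 0.323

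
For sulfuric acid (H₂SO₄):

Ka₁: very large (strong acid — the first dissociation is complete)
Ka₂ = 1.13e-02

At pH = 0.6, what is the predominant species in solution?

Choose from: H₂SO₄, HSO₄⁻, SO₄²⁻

The first dissociation is complete, so H₂SO₄ itself is never the predominant species in water; pKa₂ = -log(1.13e-02) = 1.95. For a polyprotic acid the predominant species crosses at each pKa: below pKa_n the protonated form dominates, above it the deprotonated form does. At pH = 0.6, the predominant species is HSO₄⁻.

HSO₄⁻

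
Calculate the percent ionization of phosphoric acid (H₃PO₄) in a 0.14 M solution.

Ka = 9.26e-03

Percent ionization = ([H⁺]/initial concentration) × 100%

Using Ka equilibrium: x² + Ka×x - Ka×C = 0. Solving: [H⁺] = 3.1672e-02. Percent = (3.1672e-02/0.14) × 100

Percent ionization = 22.6%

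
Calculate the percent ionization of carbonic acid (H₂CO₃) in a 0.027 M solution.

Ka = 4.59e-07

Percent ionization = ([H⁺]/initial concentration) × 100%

Using Ka equilibrium: x² + Ka×x - Ka×C = 0. Solving: [H⁺] = 1.1109e-04. Percent = (1.1109e-04/0.027) × 100

Percent ionization = 0.411%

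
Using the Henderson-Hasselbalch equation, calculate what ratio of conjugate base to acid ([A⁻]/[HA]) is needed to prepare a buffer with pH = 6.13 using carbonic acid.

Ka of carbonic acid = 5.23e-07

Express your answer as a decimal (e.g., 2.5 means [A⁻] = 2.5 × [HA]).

pKa = -log(5.23e-07) = 6.2815. pH = pKa + log([A⁻]/[HA]), so log([A⁻]/[HA]) = pH − pKa = 6.13 − 6.2815 = -0.1515. [A⁻]/[HA] = 10^(-0.1515) = 0.706

[A⁻]/[HA] = 0.706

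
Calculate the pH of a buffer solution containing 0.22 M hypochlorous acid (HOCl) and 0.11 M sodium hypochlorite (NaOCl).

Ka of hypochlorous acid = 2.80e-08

pKa = -log(2.80e-08) = 7.55. pH = pKa + log([A⁻]/[HA]) = 7.55 + log(0.11/0.22)

pH = 7.25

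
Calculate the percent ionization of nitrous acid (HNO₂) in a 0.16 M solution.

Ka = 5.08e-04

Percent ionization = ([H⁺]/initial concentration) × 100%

Using Ka equilibrium: x² + Ka×x - Ka×C = 0. Solving: [H⁺] = 8.7651e-03. Percent = (8.7651e-03/0.16) × 100

Percent ionization = 5.48%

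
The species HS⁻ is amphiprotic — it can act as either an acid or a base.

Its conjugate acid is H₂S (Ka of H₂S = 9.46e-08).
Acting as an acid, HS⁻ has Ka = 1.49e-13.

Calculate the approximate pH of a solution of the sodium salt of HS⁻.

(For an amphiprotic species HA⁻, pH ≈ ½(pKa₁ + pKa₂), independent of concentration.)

pKa₁ = -log(9.46e-08) = 7.02; pKa₂ = -log(1.49e-13) = 12.83. For an amphiprotic species, pH ≈ ½(pKa₁ + pKa₂) = ½(7.02 + 12.83) = 9.93.

pH = 9.93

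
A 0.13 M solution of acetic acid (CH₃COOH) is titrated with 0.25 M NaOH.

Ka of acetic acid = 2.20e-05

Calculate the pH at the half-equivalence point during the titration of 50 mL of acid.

At half-equivalence [HA] = [A⁻], so Henderson-Hasselbalch gives pH = pKa = -log(2.20e-05) = 4.66.

pH = pKa = 4.66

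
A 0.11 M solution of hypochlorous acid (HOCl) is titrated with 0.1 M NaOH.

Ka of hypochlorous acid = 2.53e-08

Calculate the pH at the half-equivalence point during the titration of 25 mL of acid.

At half-equivalence [HA] = [A⁻], so Henderson-Hasselbalch gives pH = pKa = -log(2.53e-08) = 7.60.

pH = pKa = 7.60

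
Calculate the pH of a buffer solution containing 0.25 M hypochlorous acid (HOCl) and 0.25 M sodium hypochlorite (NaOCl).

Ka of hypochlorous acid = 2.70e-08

pKa = -log(2.70e-08) = 7.57. pH = pKa + log([A⁻]/[HA]) = 7.57 + log(0.25/0.25)

pH = 7.57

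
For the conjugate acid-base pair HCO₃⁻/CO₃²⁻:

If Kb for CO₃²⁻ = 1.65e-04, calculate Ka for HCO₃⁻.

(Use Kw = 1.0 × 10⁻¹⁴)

For a conjugate pair Ka × Kb = Kw, so Ka = Kw/Kb = 1.0 × 10⁻¹⁴ / 1.65e-04 = 6.06e-11.

K_a = 6.06e-11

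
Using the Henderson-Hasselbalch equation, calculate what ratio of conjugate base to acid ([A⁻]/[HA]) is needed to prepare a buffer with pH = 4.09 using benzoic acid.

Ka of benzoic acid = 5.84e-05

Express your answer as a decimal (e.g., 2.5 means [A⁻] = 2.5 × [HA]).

pKa = -log(5.84e-05) = 4.2336. pH = pKa + log([A⁻]/[HA]), so log([A⁻]/[HA]) = pH − pKa = 4.09 − 4.2336 = -0.1436. [A⁻]/[HA] = 10^(-0.1436) = 0.718

[A⁻]/[HA] = 0.718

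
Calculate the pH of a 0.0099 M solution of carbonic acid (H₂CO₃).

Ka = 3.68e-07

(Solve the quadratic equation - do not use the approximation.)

x² + Ka×x - Ka×C = 0. Using quadratic formula: [H⁺] = 6.0175e-05

pH = 4.22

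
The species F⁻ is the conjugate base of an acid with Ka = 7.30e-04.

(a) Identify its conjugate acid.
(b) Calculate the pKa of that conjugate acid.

(a) The conjugate acid is formed by adding one H⁺ to F⁻, giving HF. (b) pKa = -log(Ka) = -log(7.30e-04) = 3.14.

Conjugate acid: HF; pK_a = 3.14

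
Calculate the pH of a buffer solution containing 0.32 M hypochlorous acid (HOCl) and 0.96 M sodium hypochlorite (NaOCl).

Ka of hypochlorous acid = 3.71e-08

pKa = -log(3.71e-08) = 7.43. pH = pKa + log([A⁻]/[HA]) = 7.43 + log(0.96/0.32)

pH = 7.91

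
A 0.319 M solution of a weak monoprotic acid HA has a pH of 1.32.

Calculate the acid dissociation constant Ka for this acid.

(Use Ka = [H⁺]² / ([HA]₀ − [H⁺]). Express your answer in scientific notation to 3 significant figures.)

[H⁺] = 10^(−pH) = 10^(−1.32) = 4.786e-02 M. For HA ⇌ H⁺ + A⁻, Ka = [H⁺][A⁻]/[HA] = [H⁺]² / ([HA]₀ − [H⁺]) = (4.786e-02)² / (0.319 − 4.786e-02) = 8.45e-03.

K_a = 8.45e-03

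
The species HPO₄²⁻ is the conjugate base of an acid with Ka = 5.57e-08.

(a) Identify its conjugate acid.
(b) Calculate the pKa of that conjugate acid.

(a) The conjugate acid is formed by adding one H⁺ to HPO₄²⁻, giving H₂PO₄⁻. (b) pKa = -log(Ka) = -log(5.57e-08) = 7.25.

Conjugate acid: H₂PO₄⁻; pK_a = 7.25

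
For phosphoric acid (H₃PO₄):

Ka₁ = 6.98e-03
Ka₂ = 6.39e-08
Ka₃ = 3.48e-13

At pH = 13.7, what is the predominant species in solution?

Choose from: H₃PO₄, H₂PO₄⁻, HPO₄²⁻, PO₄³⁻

pKa₁ = 2.16, pKa₂ = 7.19, pKa₃ = 12.46. For a polyprotic acid the predominant species crosses at each pKa: below pKa_n the protonated form dominates, above it the deprotonated form does. At pH = 13.7, the predominant species is PO₄³⁻.

PO₄³⁻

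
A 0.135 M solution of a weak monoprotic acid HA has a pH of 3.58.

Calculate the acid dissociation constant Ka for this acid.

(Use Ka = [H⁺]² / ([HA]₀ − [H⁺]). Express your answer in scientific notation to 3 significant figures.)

[H⁺] = 10^(−pH) = 10^(−3.58) = 2.630e-04 M. For HA ⇌ H⁺ + A⁻, Ka = [H⁺][A⁻]/[HA] = [H⁺]² / ([HA]₀ − [H⁺]) = (2.630e-04)² / (0.135 − 2.630e-04) = 5.13e-07.

K_a = 5.13e-07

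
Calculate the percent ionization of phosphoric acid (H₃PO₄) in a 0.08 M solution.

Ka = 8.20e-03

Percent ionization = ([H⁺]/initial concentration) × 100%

Using Ka equilibrium: x² + Ka×x - Ka×C = 0. Solving: [H⁺] = 2.1839e-02. Percent = (2.1839e-02/0.08) × 100

Percent ionization = 27.3%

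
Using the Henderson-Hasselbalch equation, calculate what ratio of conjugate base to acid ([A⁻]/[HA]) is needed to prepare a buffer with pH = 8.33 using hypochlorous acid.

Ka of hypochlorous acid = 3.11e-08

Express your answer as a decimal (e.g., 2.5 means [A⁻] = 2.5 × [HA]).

pKa = -log(3.11e-08) = 7.5072. pH = pKa + log([A⁻]/[HA]), so log([A⁻]/[HA]) = pH − pKa = 8.33 − 7.5072 = 0.8228. [A⁻]/[HA] = 10^(0.8228) = 6.65

[A⁻]/[HA] = 6.65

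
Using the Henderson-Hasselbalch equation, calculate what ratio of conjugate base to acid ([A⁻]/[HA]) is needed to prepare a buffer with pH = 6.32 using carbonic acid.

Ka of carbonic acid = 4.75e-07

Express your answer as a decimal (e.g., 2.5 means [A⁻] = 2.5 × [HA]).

pKa = -log(4.75e-07) = 6.3233. pH = pKa + log([A⁻]/[HA]), so log([A⁻]/[HA]) = pH − pKa = 6.32 − 6.3233 = -0.0033. [A⁻]/[HA] = 10^(-0.0033) = 0.992

[A⁻]/[HA] = 0.992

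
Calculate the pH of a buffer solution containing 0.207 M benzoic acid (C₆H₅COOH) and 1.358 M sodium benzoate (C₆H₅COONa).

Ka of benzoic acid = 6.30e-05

pKa = -log(6.30e-05) = 4.20. pH = pKa + log([A⁻]/[HA]) = 4.20 + log(1.358/0.207)

pH = 5.02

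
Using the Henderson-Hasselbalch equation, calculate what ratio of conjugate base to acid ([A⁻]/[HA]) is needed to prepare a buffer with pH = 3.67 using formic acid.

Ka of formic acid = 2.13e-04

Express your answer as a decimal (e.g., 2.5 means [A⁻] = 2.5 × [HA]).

pKa = -log(2.13e-04) = 3.6716. pH = pKa + log([A⁻]/[HA]), so log([A⁻]/[HA]) = pH − pKa = 3.67 − 3.6716 = -0.0016. [A⁻]/[HA] = 10^(-0.0016) = 0.996

[A⁻]/[HA] = 0.996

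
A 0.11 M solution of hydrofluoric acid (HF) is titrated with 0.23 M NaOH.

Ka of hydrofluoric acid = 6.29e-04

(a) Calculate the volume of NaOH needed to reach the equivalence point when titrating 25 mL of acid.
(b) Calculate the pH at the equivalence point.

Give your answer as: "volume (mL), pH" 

moles acid = 0.11 × 25/1000 = 0.00275 mol; V_base = moles/0.23 × 1000 = 12.0 mL. At equivalence only the conjugate base is present: [A⁻] = 0.00275/0.037 = 7.4412e-02 M. Kb = Kw/Ka = 1.59e-11; [OH⁻] = √(Kb × [A⁻]) = 1.0877e-06; pOH = 5.96; pH = 14 - pOH = 8.04.

V = 12.0 mL, pH = 8.04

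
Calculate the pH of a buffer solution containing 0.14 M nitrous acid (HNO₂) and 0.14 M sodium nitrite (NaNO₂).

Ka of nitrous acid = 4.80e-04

pKa = -log(4.80e-04) = 3.32. pH = pKa + log([A⁻]/[HA]) = 3.32 + log(0.14/0.14)

pH = 3.32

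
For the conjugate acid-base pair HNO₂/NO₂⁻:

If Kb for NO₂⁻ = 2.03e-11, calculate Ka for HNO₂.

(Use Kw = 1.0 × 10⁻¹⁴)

For a conjugate pair Ka × Kb = Kw, so Ka = Kw/Kb = 1.0 × 10⁻¹⁴ / 2.03e-11 = 4.93e-04.

K_a = 4.93e-04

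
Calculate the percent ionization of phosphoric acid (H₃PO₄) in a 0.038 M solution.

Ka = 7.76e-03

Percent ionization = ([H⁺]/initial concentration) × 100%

Using Ka equilibrium: x² + Ka×x - Ka×C = 0. Solving: [H⁺] = 1.3725e-02. Percent = (1.3725e-02/0.038) × 100

Percent ionization = 36.1%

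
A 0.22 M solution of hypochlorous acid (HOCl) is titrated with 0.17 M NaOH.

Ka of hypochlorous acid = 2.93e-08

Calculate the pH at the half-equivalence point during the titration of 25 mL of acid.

At half-equivalence [HA] = [A⁻], so Henderson-Hasselbalch gives pH = pKa = -log(2.93e-08) = 7.53.

pH = pKa = 7.53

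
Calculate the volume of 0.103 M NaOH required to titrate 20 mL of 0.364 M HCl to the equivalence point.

At equivalence: moles acid = moles base. moles HCl = 0.364 × 20/1000 = 0.00728 mol. V_base = moles / 0.103 × 1000 = 70.7 mL.

V_{base} = 70.7 mL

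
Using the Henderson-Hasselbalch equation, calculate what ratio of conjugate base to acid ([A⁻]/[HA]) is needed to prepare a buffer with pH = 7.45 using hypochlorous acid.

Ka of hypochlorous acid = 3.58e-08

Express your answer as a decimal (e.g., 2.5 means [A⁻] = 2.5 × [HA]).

pKa = -log(3.58e-08) = 7.4461. pH = pKa + log([A⁻]/[HA]), so log([A⁻]/[HA]) = pH − pKa = 7.45 − 7.4461 = 0.0039. [A⁻]/[HA] = 10^(0.0039) = 1.01

[A⁻]/[HA] = 1.01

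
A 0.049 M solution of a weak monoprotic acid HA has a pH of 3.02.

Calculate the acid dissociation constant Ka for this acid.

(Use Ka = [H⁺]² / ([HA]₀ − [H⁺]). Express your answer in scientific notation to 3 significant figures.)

[H⁺] = 10^(−pH) = 10^(−3.02) = 9.550e-04 M. For HA ⇌ H⁺ + A⁻, Ka = [H⁺][A⁻]/[HA] = [H⁺]² / ([HA]₀ − [H⁺]) = (9.550e-04)² / (0.049 − 9.550e-04) = 1.90e-05.

K_a = 1.90e-05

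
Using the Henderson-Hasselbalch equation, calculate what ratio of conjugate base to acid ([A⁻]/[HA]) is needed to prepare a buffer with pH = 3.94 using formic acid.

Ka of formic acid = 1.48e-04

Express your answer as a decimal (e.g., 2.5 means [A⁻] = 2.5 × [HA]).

pKa = -log(1.48e-04) = 3.8297. pH = pKa + log([A⁻]/[HA]), so log([A⁻]/[HA]) = pH − pKa = 3.94 − 3.8297 = 0.1103. [A⁻]/[HA] = 10^(0.1103) = 1.29

[A⁻]/[HA] = 1.29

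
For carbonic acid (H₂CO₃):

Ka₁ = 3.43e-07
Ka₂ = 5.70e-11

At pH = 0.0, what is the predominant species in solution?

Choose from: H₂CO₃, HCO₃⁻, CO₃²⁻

pKa₁ = 6.46, pKa₂ = 10.24. For a polyprotic acid the predominant species crosses at each pKa: below pKa_n the protonated form dominates, above it the deprotonated form does. At pH = 0.0, the predominant species is H₂CO₃.

H₂CO₃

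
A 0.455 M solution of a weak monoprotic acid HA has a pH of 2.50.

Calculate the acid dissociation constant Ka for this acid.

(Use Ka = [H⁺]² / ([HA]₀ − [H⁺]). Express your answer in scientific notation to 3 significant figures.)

[H⁺] = 10^(−pH) = 10^(−2.50) = 3.162e-03 M. For HA ⇌ H⁺ + A⁻, Ka = [H⁺][A⁻]/[HA] = [H⁺]² / ([HA]₀ − [H⁺]) = (3.162e-03)² / (0.455 − 3.162e-03) = 2.21e-05.

K_a = 2.21e-05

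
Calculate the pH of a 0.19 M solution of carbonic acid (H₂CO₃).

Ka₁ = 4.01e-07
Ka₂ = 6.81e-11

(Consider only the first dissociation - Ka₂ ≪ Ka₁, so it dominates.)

First dissociation dominates. From Ka₁ = [H⁺][HA⁻]/[H₂A], x² + Ka₁·x − Ka₁·C = 0 with C = 0.19 M and Ka₁ = 4.01e-07. Solving: [H⁺] = (−Ka₁ + √(Ka₁² + 4·Ka₁·C)) / 2 = 2.7582e-04 M. pH = -log(2.7582e-04) = 3.56.

pH = 3.56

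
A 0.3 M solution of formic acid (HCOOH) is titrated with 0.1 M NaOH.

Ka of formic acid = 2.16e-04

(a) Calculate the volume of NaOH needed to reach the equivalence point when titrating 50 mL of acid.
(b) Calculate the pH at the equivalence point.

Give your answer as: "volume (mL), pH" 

moles acid = 0.3 × 50/1000 = 0.015 mol; V_base = moles/0.1 × 1000 = 150.0 mL. At equivalence only the conjugate base is present: [A⁻] = 0.015/0.200 = 7.5000e-02 M. Kb = Kw/Ka = 4.63e-11; [OH⁻] = √(Kb × [A⁻]) = 1.8634e-06; pOH = 5.73; pH = 14 - pOH = 8.27.

V = 150.0 mL, pH = 8.27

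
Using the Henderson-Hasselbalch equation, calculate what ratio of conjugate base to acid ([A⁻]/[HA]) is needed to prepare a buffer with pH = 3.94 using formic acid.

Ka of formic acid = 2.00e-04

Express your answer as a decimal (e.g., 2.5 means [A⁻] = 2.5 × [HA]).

pKa = -log(2.00e-04) = 3.6990. pH = pKa + log([A⁻]/[HA]), so log([A⁻]/[HA]) = pH − pKa = 3.94 − 3.6990 = 0.2410. [A⁻]/[HA] = 10^(0.2410) = 1.74

[A⁻]/[HA] = 1.74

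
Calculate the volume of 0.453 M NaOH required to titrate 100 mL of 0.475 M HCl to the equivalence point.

At equivalence: moles acid = moles base. moles HCl = 0.475 × 100/1000 = 0.0475 mol. V_base = moles / 0.453 × 1000 = 104.9 mL.

V_{base} = 104.9 mL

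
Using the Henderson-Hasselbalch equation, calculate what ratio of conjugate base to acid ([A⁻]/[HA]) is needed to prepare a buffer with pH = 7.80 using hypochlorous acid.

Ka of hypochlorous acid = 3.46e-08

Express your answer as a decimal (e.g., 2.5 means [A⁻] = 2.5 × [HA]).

pKa = -log(3.46e-08) = 7.4609. pH = pKa + log([A⁻]/[HA]), so log([A⁻]/[HA]) = pH − pKa = 7.80 − 7.4609 = 0.3391. [A⁻]/[HA] = 10^(0.3391) = 2.18

[A⁻]/[HA] = 2.18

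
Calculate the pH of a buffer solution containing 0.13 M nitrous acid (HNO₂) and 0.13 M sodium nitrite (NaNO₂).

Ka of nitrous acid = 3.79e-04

pKa = -log(3.79e-04) = 3.42. pH = pKa + log([A⁻]/[HA]) = 3.42 + log(0.13/0.13)

pH = 3.42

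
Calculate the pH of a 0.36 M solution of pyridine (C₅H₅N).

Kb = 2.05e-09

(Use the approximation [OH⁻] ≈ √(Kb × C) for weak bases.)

[OH⁻] = √(Kb × C) = √(2.05e-09 × 0.36) = 2.7166e-05. pOH = 4.57, pH = 14 - pOH

pH = 9.43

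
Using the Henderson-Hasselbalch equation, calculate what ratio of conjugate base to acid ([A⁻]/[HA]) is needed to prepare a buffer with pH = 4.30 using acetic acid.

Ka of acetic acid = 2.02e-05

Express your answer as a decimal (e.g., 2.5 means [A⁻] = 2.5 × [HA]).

pKa = -log(2.02e-05) = 4.6946. pH = pKa + log([A⁻]/[HA]), so log([A⁻]/[HA]) = pH − pKa = 4.30 − 4.6946 = -0.3946. [A⁻]/[HA] = 10^(-0.3946) = 0.403

[A⁻]/[HA] = 0.403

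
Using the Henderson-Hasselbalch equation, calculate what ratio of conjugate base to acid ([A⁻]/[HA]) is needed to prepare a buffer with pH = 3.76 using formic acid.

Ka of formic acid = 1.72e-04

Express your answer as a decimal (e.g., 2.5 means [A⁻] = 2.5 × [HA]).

pKa = -log(1.72e-04) = 3.7645. pH = pKa + log([A⁻]/[HA]), so log([A⁻]/[HA]) = pH − pKa = 3.76 − 3.7645 = -0.0045. [A⁻]/[HA] = 10^(-0.0045) = 0.990

[A⁻]/[HA] = 0.990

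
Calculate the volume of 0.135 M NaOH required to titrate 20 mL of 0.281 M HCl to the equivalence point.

At equivalence: moles acid = moles base. moles HCl = 0.281 × 20/1000 = 0.00562 mol. V_base = moles / 0.135 × 1000 = 41.6 mL.

V_{base} = 41.6 mL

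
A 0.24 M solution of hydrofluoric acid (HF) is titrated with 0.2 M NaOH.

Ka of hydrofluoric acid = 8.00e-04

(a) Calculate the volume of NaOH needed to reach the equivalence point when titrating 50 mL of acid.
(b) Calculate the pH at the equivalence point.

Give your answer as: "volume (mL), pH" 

moles acid = 0.24 × 50/1000 = 0.012 mol; V_base = moles/0.2 × 1000 = 60.0 mL. At equivalence only the conjugate base is present: [A⁻] = 0.012/0.110 = 1.0909e-01 M. Kb = Kw/Ka = 1.25e-11; [OH⁻] = √(Kb × [A⁻]) = 1.1677e-06; pOH = 5.93; pH = 14 - pOH = 8.07.

V = 60.0 mL, pH = 8.07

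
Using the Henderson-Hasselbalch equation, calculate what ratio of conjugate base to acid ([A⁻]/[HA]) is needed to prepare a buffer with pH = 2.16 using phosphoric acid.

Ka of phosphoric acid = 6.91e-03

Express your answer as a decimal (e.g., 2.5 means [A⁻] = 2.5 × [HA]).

pKa = -log(6.91e-03) = 2.1605. pH = pKa + log([A⁻]/[HA]), so log([A⁻]/[HA]) = pH − pKa = 2.16 − 2.1605 = -0.0005. [A⁻]/[HA] = 10^(-0.0005) = 0.999

[A⁻]/[HA] = 0.999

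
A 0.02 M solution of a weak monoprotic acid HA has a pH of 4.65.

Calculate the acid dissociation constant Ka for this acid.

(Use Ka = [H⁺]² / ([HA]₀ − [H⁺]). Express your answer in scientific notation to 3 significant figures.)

[H⁺] = 10^(−pH) = 10^(−4.65) = 2.239e-05 M. For HA ⇌ H⁺ + A⁻, Ka = [H⁺][A⁻]/[HA] = [H⁺]² / ([HA]₀ − [H⁺]) = (2.239e-05)² / (0.02 − 2.239e-05) = 2.51e-08.

K_a = 2.51e-08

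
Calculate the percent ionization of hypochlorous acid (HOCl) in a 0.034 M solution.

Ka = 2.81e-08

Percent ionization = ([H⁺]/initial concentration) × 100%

Using Ka equilibrium: x² + Ka×x - Ka×C = 0. Solving: [H⁺] = 3.0895e-05. Percent = (3.0895e-05/0.034) × 100

Percent ionization = 0.0909%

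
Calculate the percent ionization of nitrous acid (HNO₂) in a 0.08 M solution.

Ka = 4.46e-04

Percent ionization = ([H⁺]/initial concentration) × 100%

Using Ka equilibrium: x² + Ka×x - Ka×C = 0. Solving: [H⁺] = 5.7544e-03. Percent = (5.7544e-03/0.08) × 100

Percent ionization = 7.19%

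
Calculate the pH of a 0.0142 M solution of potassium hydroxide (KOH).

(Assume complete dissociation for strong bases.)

[OH⁻] = 0.0142 M for strong base. pOH = -log[OH⁻] = 1.85, pH = 14 - pOH

pH = 12.15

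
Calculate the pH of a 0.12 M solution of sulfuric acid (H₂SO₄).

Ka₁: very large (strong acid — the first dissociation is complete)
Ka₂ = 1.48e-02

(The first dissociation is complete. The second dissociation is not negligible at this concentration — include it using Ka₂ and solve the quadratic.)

First dissociation is complete: [H⁺]₀ = [HSO₄⁻]₀ = C = 0.12 M. Second dissociation HSO₄⁻ ⇌ H⁺ + SO₄²⁻: let x = [SO₄²⁻]. Ka₂ = (C + x)·x / (C − x) = 1.48e-02 → x² + (C + Ka₂)·x − Ka₂·C = 0 → x² + 0.13480·x − 1.776e-03 = 0. x = (−0.13480 + √(0.13480² + 4 × 1.776e-03)) / 2 = 1.2091e-02 M. [H⁺] = C + x = 0.12 + 1.2091e-02 = 1.3209e-01 M. pH = -log(1.3209e-01) = 0.88.

pH = 0.88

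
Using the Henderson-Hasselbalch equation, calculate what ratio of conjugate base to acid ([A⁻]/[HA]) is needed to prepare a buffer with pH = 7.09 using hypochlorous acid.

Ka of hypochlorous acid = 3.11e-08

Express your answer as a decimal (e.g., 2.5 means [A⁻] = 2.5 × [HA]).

pKa = -log(3.11e-08) = 7.5072. pH = pKa + log([A⁻]/[HA]), so log([A⁻]/[HA]) = pH − pKa = 7.09 − 7.5072 = -0.4172. [A⁻]/[HA] = 10^(-0.4172) = 0.383

[A⁻]/[HA] = 0.383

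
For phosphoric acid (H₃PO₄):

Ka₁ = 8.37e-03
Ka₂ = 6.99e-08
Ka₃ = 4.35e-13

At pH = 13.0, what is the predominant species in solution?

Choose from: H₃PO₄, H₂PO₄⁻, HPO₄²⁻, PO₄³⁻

pKa₁ = 2.08, pKa₂ = 7.16, pKa₃ = 12.36. For a polyprotic acid the predominant species crosses at each pKa: below pKa_n the protonated form dominates, above it the deprotonated form does. At pH = 13.0, the predominant species is PO₄³⁻.

PO₄³⁻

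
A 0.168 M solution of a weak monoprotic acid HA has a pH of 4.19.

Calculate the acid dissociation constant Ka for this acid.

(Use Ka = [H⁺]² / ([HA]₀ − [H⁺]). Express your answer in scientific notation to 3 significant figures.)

[H⁺] = 10^(−pH) = 10^(−4.19) = 6.457e-05 M. For HA ⇌ H⁺ + A⁻, Ka = [H⁺][A⁻]/[HA] = [H⁺]² / ([HA]₀ − [H⁺]) = (6.457e-05)² / (0.168 − 6.457e-05) = 2.48e-08.

K_a = 2.48e-08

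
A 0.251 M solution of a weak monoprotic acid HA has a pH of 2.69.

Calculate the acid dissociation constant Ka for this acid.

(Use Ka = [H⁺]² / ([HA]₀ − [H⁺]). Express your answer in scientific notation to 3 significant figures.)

[H⁺] = 10^(−pH) = 10^(−2.69) = 2.042e-03 M. For HA ⇌ H⁺ + A⁻, Ka = [H⁺][A⁻]/[HA] = [H⁺]² / ([HA]₀ − [H⁺]) = (2.042e-03)² / (0.251 − 2.042e-03) = 1.67e-05.

K_a = 1.67e-05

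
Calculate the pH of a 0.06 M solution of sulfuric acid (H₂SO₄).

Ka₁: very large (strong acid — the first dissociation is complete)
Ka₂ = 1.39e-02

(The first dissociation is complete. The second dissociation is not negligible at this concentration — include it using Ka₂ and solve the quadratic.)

First dissociation is complete: [H⁺]₀ = [HSO₄⁻]₀ = C = 0.06 M. Second dissociation HSO₄⁻ ⇌ H⁺ + SO₄²⁻: let x = [SO₄²⁻]. Ka₂ = (C + x)·x / (C − x) = 1.39e-02 → x² + (C + Ka₂)·x − Ka₂·C = 0 → x² + 0.07390·x − 8.340e-04 = 0. x = (−0.07390 + √(0.07390² + 4 × 8.340e-04)) / 2 = 9.9467e-03 M. [H⁺] = C + x = 0.06 + 9.9467e-03 = 6.9947e-02 M. pH = -log(6.9947e-02) = 1.16.

pH = 1.16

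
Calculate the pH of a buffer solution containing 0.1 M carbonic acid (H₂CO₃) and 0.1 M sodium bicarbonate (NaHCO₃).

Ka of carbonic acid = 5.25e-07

pKa = -log(5.25e-07) = 6.28. pH = pKa + log([A⁻]/[HA]) = 6.28 + log(0.1/0.1)

pH = 6.28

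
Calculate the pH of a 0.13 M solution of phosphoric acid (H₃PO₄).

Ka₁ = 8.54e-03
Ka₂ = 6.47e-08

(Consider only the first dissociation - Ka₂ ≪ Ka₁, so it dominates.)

First dissociation dominates. From Ka₁ = [H⁺][HA⁻]/[H₂A], x² + Ka₁·x − Ka₁·C = 0 with C = 0.13 M and Ka₁ = 8.54e-03. Solving: [H⁺] = (−Ka₁ + √(Ka₁² + 4·Ka₁·C)) / 2 = 2.9322e-02 M. pH = -log(2.9322e-02) = 1.53.

pH = 1.53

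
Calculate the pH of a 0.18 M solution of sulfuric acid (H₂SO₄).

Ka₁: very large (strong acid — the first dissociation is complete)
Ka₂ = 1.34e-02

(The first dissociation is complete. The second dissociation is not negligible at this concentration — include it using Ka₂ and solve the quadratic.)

First dissociation is complete: [H⁺]₀ = [HSO₄⁻]₀ = C = 0.18 M. Second dissociation HSO₄⁻ ⇌ H⁺ + SO₄²⁻: let x = [SO₄²⁻]. Ka₂ = (C + x)·x / (C − x) = 1.34e-02 → x² + (C + Ka₂)·x − Ka₂·C = 0 → x² + 0.19340·x − 2.412e-03 = 0. x = (−0.19340 + √(0.19340² + 4 × 2.412e-03)) / 2 = 1.1757e-02 M. [H⁺] = C + x = 0.18 + 1.1757e-02 = 1.9176e-01 M. pH = -log(1.9176e-01) = 0.72.

pH = 0.72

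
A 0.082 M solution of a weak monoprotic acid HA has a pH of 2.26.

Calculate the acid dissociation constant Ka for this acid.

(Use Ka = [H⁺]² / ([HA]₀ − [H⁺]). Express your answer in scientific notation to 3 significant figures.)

[H⁺] = 10^(−pH) = 10^(−2.26) = 5.495e-03 M. For HA ⇌ H⁺ + A⁻, Ka = [H⁺][A⁻]/[HA] = [H⁺]² / ([HA]₀ − [H⁺]) = (5.495e-03)² / (0.082 − 5.495e-03) = 3.95e-04.

K_a = 3.95e-04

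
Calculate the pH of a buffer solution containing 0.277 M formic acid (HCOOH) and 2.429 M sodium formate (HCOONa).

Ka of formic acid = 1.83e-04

pKa = -log(1.83e-04) = 3.74. pH = pKa + log([A⁻]/[HA]) = 3.74 + log(2.429/0.277)

pH = 4.68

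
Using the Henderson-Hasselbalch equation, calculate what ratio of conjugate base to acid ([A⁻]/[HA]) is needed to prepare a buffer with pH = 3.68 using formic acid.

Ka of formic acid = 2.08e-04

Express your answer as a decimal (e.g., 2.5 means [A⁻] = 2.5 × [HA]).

pKa = -log(2.08e-04) = 3.6819. pH = pKa + log([A⁻]/[HA]), so log([A⁻]/[HA]) = pH − pKa = 3.68 − 3.6819 = -0.0019. [A⁻]/[HA] = 10^(-0.0019) = 0.996

[A⁻]/[HA] = 0.996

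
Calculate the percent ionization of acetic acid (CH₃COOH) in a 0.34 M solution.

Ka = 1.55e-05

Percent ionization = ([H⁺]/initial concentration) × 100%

Using Ka equilibrium: x² + Ka×x - Ka×C = 0. Solving: [H⁺] = 2.2879e-03. Percent = (2.2879e-03/0.34) × 100

Percent ionization = 0.673%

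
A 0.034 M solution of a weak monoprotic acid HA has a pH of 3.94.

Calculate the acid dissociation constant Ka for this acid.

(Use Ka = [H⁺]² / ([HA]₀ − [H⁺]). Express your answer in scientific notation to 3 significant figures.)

[H⁺] = 10^(−pH) = 10^(−3.94) = 1.148e-04 M. For HA ⇌ H⁺ + A⁻, Ka = [H⁺][A⁻]/[HA] = [H⁺]² / ([HA]₀ − [H⁺]) = (1.148e-04)² / (0.034 − 1.148e-04) = 3.89e-07.

K_a = 3.89e-07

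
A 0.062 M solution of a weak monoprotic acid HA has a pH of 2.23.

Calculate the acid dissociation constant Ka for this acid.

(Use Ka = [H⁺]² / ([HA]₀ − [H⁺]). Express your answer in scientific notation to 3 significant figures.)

[H⁺] = 10^(−pH) = 10^(−2.23) = 5.888e-03 M. For HA ⇌ H⁺ + A⁻, Ka = [H⁺][A⁻]/[HA] = [H⁺]² / ([HA]₀ − [H⁺]) = (5.888e-03)² / (0.062 − 5.888e-03) = 6.18e-04.

K_a = 6.18e-04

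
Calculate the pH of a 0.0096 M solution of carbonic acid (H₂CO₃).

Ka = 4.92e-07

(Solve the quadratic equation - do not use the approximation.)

x² + Ka×x - Ka×C = 0. Using quadratic formula: [H⁺] = 6.8480e-05

pH = 4.16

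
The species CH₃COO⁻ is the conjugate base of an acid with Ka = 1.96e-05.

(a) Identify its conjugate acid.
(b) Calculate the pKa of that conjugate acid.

(a) The conjugate acid is formed by adding one H⁺ to CH₃COO⁻, giving CH₃COOH. (b) pKa = -log(Ka) = -log(1.96e-05) = 4.71.

Conjugate acid: CH₃COOH; pK_a = 4.71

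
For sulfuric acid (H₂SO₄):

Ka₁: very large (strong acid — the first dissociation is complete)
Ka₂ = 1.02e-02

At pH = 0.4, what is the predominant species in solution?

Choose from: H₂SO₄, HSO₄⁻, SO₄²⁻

The first dissociation is complete, so H₂SO₄ itself is never the predominant species in water; pKa₂ = -log(1.02e-02) = 1.99. For a polyprotic acid the predominant species crosses at each pKa: below pKa_n the protonated form dominates, above it the deprotonated form does. At pH = 0.4, the predominant species is HSO₄⁻.

HSO₄⁻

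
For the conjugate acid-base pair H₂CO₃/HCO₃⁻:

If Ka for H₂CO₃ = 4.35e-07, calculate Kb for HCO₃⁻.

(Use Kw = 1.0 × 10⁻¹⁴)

For a conjugate pair Ka × Kb = Kw, so Kb = Kw/Ka = 1.0 × 10⁻¹⁴ / 4.35e-07 = 2.30e-08.

K_b = 2.30e-08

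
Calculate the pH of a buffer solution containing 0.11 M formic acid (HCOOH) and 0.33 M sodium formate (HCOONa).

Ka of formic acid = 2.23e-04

pKa = -log(2.23e-04) = 3.65. pH = pKa + log([A⁻]/[HA]) = 3.65 + log(0.33/0.11)

pH = 4.13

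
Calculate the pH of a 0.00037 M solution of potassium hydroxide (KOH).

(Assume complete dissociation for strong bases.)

[OH⁻] = 0.00037 M for strong base. pOH = -log[OH⁻] = 3.43, pH = 14 - pOH

pH = 10.57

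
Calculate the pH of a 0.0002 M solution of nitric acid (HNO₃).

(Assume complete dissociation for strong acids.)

[H⁺] = 0.0002 M for strong acid. pH = -log[H⁺] = -log(0.0002)

pH = 3.70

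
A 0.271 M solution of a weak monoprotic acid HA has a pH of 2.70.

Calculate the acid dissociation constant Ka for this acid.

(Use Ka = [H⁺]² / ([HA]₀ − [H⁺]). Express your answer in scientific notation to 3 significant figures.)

[H⁺] = 10^(−pH) = 10^(−2.70) = 1.995e-03 M. For HA ⇌ H⁺ + A⁻, Ka = [H⁺][A⁻]/[HA] = [H⁺]² / ([HA]₀ − [H⁺]) = (1.995e-03)² / (0.271 − 1.995e-03) = 1.48e-05.

K_a = 1.48e-05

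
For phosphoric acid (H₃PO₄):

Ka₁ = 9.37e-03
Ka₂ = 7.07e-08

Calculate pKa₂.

pKa₂ = -log(Ka₂) = -log(7.07e-08) = 7.15.

pK_{a2} = 7.15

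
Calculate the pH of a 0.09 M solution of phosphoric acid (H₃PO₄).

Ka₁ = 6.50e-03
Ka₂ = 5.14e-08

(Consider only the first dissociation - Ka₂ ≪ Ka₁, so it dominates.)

First dissociation dominates. From Ka₁ = [H⁺][HA⁻]/[H₂A], x² + Ka₁·x − Ka₁·C = 0 with C = 0.09 M and Ka₁ = 6.50e-03. Solving: [H⁺] = (−Ka₁ + √(Ka₁² + 4·Ka₁·C)) / 2 = 2.1154e-02 M. pH = -log(2.1154e-02) = 1.67.

pH = 1.67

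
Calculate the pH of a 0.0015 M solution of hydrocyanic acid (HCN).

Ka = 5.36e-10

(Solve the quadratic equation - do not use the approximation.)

x² + Ka×x - Ka×C = 0. Using quadratic formula: [H⁺] = 8.9639e-07

pH = 6.05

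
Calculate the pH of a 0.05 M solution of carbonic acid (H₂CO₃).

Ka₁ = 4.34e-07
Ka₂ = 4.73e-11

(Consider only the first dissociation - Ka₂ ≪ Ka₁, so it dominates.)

First dissociation dominates. From Ka₁ = [H⁺][HA⁻]/[H₂A], x² + Ka₁·x − Ka₁·C = 0 with C = 0.05 M and Ka₁ = 4.34e-07. Solving: [H⁺] = (−Ka₁ + √(Ka₁² + 4·Ka₁·C)) / 2 = 1.4709e-04 M. pH = -log(1.4709e-04) = 3.83.

pH = 3.83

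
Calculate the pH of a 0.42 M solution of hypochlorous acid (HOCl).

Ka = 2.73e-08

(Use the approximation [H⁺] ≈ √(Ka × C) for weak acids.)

[H⁺] = √(Ka × C) = √(2.73e-08 × 0.42) = 1.0708e-04. pH = -log(1.0708e-04)

pH = 3.97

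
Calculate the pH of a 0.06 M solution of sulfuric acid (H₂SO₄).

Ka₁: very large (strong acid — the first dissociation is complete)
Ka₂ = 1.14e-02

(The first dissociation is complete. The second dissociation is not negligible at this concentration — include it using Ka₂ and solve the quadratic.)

First dissociation is complete: [H⁺]₀ = [HSO₄⁻]₀ = C = 0.06 M. Second dissociation HSO₄⁻ ⇌ H⁺ + SO₄²⁻: let x = [SO₄²⁻]. Ka₂ = (C + x)·x / (C − x) = 1.14e-02 → x² + (C + Ka₂)·x − Ka₂·C = 0 → x² + 0.07140·x − 6.840e-04 = 0. x = (−0.07140 + √(0.07140² + 4 × 6.840e-04)) / 2 = 8.5548e-03 M. [H⁺] = C + x = 0.06 + 8.5548e-03 = 6.8555e-02 M. pH = -log(6.8555e-02) = 1.16.

pH = 1.16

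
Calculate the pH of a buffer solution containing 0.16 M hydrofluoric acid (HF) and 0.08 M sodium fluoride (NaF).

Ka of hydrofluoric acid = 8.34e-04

pKa = -log(8.34e-04) = 3.08. pH = pKa + log([A⁻]/[HA]) = 3.08 + log(0.08/0.16)

pH = 2.78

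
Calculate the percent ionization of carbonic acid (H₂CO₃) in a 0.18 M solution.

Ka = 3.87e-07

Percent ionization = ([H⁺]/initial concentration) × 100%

Using Ka equilibrium: x² + Ka×x - Ka×C = 0. Solving: [H⁺] = 2.6374e-04. Percent = (2.6374e-04/0.18) × 100

Percent ionization = 0.147%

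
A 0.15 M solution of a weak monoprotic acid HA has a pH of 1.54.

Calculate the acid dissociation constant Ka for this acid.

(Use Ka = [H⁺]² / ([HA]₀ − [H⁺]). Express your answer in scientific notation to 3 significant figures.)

[H⁺] = 10^(−pH) = 10^(−1.54) = 2.884e-02 M. For HA ⇌ H⁺ + A⁻, Ka = [H⁺][A⁻]/[HA] = [H⁺]² / ([HA]₀ − [H⁺]) = (2.884e-02)² / (0.15 − 2.884e-02) = 6.87e-03.

K_a = 6.87e-03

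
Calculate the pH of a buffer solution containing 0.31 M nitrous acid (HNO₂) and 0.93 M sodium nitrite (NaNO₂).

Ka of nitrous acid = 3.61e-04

pKa = -log(3.61e-04) = 3.44. pH = pKa + log([A⁻]/[HA]) = 3.44 + log(0.93/0.31)

pH = 3.92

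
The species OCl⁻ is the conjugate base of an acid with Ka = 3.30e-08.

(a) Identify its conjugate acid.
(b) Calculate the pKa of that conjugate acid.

(a) The conjugate acid is formed by adding one H⁺ to OCl⁻, giving HOCl. (b) pKa = -log(Ka) = -log(3.30e-08) = 7.48.

Conjugate acid: HOCl; pK_a = 7.48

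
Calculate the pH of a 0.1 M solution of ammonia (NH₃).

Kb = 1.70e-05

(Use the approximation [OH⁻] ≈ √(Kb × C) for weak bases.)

[OH⁻] = √(Kb × C) = √(1.70e-05 × 0.1) = 1.3038e-03. pOH = 2.88, pH = 14 - pOH

pH = 11.12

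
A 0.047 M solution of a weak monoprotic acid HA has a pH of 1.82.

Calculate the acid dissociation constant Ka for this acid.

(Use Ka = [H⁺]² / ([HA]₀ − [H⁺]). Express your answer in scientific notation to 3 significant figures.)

[H⁺] = 10^(−pH) = 10^(−1.82) = 1.514e-02 M. For HA ⇌ H⁺ + A⁻, Ka = [H⁺][A⁻]/[HA] = [H⁺]² / ([HA]₀ − [H⁺]) = (1.514e-02)² / (0.047 − 1.514e-02) = 7.19e-03.

K_a = 7.19e-03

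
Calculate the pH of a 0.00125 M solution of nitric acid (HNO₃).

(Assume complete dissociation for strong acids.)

[H⁺] = 0.00125 M for strong acid. pH = -log[H⁺] = -log(0.00125)

pH = 2.90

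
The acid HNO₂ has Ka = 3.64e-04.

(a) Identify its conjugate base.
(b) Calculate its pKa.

(a) The conjugate base is formed by removing one H⁺ from HNO₂, giving NO₂⁻. (b) pKa = -log(Ka) = -log(3.64e-04) = 3.44.

Conjugate base: NO₂⁻; pK_a = 3.44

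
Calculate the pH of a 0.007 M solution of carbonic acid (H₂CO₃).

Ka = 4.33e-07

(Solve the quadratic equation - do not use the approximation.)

x² + Ka×x - Ka×C = 0. Using quadratic formula: [H⁺] = 5.4838e-05

pH = 4.26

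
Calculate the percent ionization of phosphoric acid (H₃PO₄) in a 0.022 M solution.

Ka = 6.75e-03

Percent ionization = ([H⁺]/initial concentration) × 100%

Using Ka equilibrium: x² + Ka×x - Ka×C = 0. Solving: [H⁺] = 9.2698e-03. Percent = (9.2698e-03/0.022) × 100

Percent ionization = 42.1%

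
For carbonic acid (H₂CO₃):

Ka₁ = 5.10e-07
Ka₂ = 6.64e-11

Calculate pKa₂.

pKa₂ = -log(Ka₂) = -log(6.64e-11) = 10.18.

pK_{a2} = 10.18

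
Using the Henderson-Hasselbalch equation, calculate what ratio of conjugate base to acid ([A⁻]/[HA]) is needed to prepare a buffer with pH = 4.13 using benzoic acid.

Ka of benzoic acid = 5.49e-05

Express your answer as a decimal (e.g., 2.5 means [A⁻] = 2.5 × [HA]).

pKa = -log(5.49e-05) = 4.2604. pH = pKa + log([A⁻]/[HA]), so log([A⁻]/[HA]) = pH − pKa = 4.13 − 4.2604 = -0.1304. [A⁻]/[HA] = 10^(-0.1304) = 0.741

[A⁻]/[HA] = 0.741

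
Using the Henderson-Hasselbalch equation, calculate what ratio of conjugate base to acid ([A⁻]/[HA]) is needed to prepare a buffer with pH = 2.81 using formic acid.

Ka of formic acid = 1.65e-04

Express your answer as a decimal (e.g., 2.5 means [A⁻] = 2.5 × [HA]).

pKa = -log(1.65e-04) = 3.7825. pH = pKa + log([A⁻]/[HA]), so log([A⁻]/[HA]) = pH − pKa = 2.81 − 3.7825 = -0.9725. [A⁻]/[HA] = 10^(-0.9725) = 0.107

[A⁻]/[HA] = 0.107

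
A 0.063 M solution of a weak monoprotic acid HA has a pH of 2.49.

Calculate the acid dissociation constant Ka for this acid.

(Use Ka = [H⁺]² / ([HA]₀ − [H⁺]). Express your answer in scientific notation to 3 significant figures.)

[H⁺] = 10^(−pH) = 10^(−2.49) = 3.236e-03 M. For HA ⇌ H⁺ + A⁻, Ka = [H⁺][A⁻]/[HA] = [H⁺]² / ([HA]₀ − [H⁺]) = (3.236e-03)² / (0.063 − 3.236e-03) = 1.75e-04.

K_a = 1.75e-04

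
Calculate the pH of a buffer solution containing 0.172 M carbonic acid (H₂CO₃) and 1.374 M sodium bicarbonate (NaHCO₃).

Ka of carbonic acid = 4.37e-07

pKa = -log(4.37e-07) = 6.36. pH = pKa + log([A⁻]/[HA]) = 6.36 + log(1.374/0.172)

pH = 7.26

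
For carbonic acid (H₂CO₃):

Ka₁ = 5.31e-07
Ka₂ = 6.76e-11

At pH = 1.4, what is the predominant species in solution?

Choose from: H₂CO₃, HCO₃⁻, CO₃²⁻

pKa₁ = 6.27, pKa₂ = 10.17. For a polyprotic acid the predominant species crosses at each pKa: below pKa_n the protonated form dominates, above it the deprotonated form does. At pH = 1.4, the predominant species is H₂CO₃.

H₂CO₃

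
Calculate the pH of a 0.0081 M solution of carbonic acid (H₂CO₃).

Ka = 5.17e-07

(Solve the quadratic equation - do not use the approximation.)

x² + Ka×x - Ka×C = 0. Using quadratic formula: [H⁺] = 6.4454e-05

pH = 4.19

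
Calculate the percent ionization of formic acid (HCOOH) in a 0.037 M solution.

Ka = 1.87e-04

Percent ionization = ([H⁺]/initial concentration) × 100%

Using Ka equilibrium: x² + Ka×x - Ka×C = 0. Solving: [H⁺] = 2.5386e-03. Percent = (2.5386e-03/0.037) × 100

Percent ionization = 6.86%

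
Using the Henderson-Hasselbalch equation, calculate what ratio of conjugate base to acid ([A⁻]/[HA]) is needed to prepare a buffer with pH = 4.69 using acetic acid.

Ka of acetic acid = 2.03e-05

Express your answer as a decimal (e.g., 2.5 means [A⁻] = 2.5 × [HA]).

pKa = -log(2.03e-05) = 4.6925. pH = pKa + log([A⁻]/[HA]), so log([A⁻]/[HA]) = pH − pKa = 4.69 − 4.6925 = -0.0025. [A⁻]/[HA] = 10^(-0.0025) = 0.994

[A⁻]/[HA] = 0.994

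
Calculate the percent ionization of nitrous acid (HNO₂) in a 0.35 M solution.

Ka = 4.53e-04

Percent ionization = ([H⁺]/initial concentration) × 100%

Using Ka equilibrium: x² + Ka×x - Ka×C = 0. Solving: [H⁺] = 1.2367e-02. Percent = (1.2367e-02/0.35) × 100

Percent ionization = 3.53%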